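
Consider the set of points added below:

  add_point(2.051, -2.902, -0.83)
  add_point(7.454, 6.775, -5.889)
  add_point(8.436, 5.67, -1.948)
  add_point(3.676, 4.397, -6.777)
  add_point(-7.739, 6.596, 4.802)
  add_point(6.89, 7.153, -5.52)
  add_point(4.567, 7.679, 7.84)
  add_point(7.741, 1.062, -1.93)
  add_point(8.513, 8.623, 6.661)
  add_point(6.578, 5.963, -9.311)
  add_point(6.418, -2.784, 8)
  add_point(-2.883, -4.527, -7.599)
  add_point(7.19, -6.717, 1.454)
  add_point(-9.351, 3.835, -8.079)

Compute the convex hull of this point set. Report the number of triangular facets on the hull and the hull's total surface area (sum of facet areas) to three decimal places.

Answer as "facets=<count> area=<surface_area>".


facets=20 area=928.105

Points on the hull: [1, 2, 4, 5, 6, 7, 8, 9, 10, 11, 12, 13] (12 of 14).

Facet areas (half cross-product norm):
  f1: (p11, p9, p13) → 74.0402
  f2: (p11, p9, p12) → 93.3826
  f3: (p11, p4, p13) → 70.1496
  f4: (p2, p12, p8) → 58.6169
  f5: (p10, p12, p8) → 41.3558
  f6: (p10, p11, p12) → 48.0907
  f7: (p10, p11, p4) → 134.2692
  f8: (p5, p4, p8) → 98.6299
  f9: (p5, p9, p13) → 32.0882
  f10: (p5, p4, p13) → 105.9341
  f11: (p7, p9, p12) → 21.6176
  f12: (p7, p2, p12) → 7.9454
  f13: (p7, p2, p9) → 17.7071
  f14: (p6, p4, p8) → 13.9031
  f15: (p6, p10, p8) → 22.4073
  f16: (p6, p10, p4) → 67.3305
  f17: (p1, p2, p8) → 11.4313
  f18: (p1, p5, p8) → 4.3118
  f19: (p1, p2, p9) → 3.6009
  f20: (p1, p5, p9) → 1.2930
Σ area = 928.105

Euler characteristic 12−30+20 = 2 ✓


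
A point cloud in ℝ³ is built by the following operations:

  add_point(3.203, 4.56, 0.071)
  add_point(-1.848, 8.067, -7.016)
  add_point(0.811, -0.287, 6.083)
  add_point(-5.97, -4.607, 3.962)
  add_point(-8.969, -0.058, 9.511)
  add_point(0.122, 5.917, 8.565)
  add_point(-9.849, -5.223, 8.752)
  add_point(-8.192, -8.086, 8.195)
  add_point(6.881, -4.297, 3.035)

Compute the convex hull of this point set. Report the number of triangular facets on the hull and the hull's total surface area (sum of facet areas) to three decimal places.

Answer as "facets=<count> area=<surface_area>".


facets=12 area=583.549

8 of the 9 inputs are extreme points: [0, 1, 3, 4, 5, 6, 7, 8].

Per-facet area ½‖(b−a)×(c−a)‖:
  f1: (p4, p1, p6) → 49.1259
  f2: (p0, p1, p8) → 31.1443
  f3: (p3, p1, p8) → 106.0924
  f4: (p5, p0, p8) → 45.8483
  f5: (p5, p4, p1) → 86.4123
  f6: (p5, p0, p1) → 37.9455
  f7: (p7, p3, p8) → 34.2079
  f8: (p7, p5, p8) → 100.0240
  f9: (p7, p1, p6) → 36.2261
  f10: (p7, p3, p1) → 10.9334
  f11: (p7, p4, p6) → 5.6185
  f12: (p7, p5, p4) → 39.9709
Σ area = 583.549

Euler characteristic 8−18+12 = 2 ✓


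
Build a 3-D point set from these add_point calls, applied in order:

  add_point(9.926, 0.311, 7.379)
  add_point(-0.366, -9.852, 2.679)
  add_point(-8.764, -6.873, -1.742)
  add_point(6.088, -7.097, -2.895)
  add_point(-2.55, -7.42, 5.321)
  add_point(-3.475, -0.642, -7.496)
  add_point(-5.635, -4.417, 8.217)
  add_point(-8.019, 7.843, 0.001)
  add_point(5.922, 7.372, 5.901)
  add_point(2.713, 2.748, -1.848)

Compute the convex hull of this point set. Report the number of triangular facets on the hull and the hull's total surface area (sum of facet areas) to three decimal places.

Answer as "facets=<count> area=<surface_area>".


facets=16 area=835.947

10 of the 10 inputs are extreme points: [0, 1, 2, 3, 4, 5, 6, 7, 8, 9].

Triangle areas on the boundary:
  f1: (p5, p7, p2) → 60.5527
  f2: (p3, p5, p2) → 61.5522
  f3: (p6, p7, p2) → 74.5007
  f4: (p8, p6, p0) → 65.7400
  f5: (p8, p6, p7) → 104.4177
  f6: (p1, p3, p0) → 58.9956
  f7: (p1, p3, p2) → 43.2749
  f8: (p1, p6, p2) → 43.0451
  f9: (p9, p5, p7) → 50.7700
  f10: (p9, p8, p7) → 57.5488
  f11: (p9, p3, p5) → 46.3637
  f12: (p9, p3, p0) → 59.5007
  f13: (p9, p8, p0) → 39.2890
  f14: (p4, p6, p0) → 38.1668
  f15: (p4, p1, p0) → 31.1089
  f16: (p4, p1, p6) → 1.1201
Σ area = 835.947

Check V−E+F: 10 − 24 + 16 = 2.


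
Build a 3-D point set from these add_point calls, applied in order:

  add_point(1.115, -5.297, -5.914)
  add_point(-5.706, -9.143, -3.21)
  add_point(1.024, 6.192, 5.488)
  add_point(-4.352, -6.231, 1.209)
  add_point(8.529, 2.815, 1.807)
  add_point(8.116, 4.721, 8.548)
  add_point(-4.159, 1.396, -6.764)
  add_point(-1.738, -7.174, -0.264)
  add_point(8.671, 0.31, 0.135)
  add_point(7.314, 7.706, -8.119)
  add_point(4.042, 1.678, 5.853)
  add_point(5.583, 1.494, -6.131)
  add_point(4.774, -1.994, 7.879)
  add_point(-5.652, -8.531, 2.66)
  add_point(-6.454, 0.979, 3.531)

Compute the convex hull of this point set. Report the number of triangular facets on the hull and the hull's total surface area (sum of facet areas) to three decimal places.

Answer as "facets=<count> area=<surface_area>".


Points on the hull: [0, 1, 2, 4, 5, 6, 7, 8, 9, 11, 12, 13, 14] (13 of 15).

Facet areas (half cross-product norm):
  f1: (p6, p1, p14) → 54.9255
  f2: (p0, p6, p1) → 35.2488
  f3: (p0, p6, p9) → 55.7095
  f4: (p13, p1, p14) → 27.7519
  f5: (p13, p12, p14) → 57.0191
  f6: (p5, p12, p8) → 31.6994
  f7: (p5, p12, p14) → 45.5613
  f8: (p11, p9, p8) → 22.7855
  f9: (p11, p0, p8) → 28.7241
  f10: (p11, p0, p9) → 10.9093
  f11: (p7, p0, p1) → 17.5417
  f12: (p7, p13, p1) → 12.6065
  f13: (p7, p13, p12) → 29.1941
  f14: (p7, p12, p8) → 50.6058
  f15: (p7, p0, p8) → 36.9089
  f16: (p4, p9, p8) → 16.6520
  f17: (p4, p5, p8) → 6.8616
  f18: (p4, p5, p9) → 26.6628
  f19: (p2, p5, p14) → 26.1574
  f20: (p2, p5, p9) → 59.2324
  f21: (p2, p6, p14) → 49.2069
  f22: (p2, p6, p9) → 85.5934
Σ area = 787.558

Euler: V−E+F = 13−33+22 = 2.

facets=22 area=787.558


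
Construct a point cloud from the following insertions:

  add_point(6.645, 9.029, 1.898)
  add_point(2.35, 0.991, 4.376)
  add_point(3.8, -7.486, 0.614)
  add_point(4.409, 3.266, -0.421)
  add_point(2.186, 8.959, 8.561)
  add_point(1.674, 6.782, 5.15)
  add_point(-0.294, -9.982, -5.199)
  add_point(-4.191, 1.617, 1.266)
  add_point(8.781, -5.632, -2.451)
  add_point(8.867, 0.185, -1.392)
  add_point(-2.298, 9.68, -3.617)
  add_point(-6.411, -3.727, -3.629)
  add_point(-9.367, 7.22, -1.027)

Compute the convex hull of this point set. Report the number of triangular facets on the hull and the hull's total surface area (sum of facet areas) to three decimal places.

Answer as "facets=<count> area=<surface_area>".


10 of the 13 inputs are extreme points: [0, 2, 4, 6, 7, 8, 9, 10, 11, 12].

Area of each hull facet:
  f1: (p0, p4, p9) → 35.5918
  f2: (p10, p0, p9) → 50.8877
  f3: (p10, p4, p12) → 51.4646
  f4: (p10, p0, p4) → 42.1726
  f5: (p11, p10, p12) → 46.0700
  f6: (p11, p10, p6) → 54.9771
  f7: (p8, p4, p9) → 31.6027
  f8: (p8, p10, p9) → 35.3166
  f9: (p8, p10, p6) → 97.0087
  f10: (p2, p11, p6) → 33.4892
  f11: (p2, p8, p6) → 22.8336
  f12: (p2, p8, p4) → 56.2394
  f13: (p7, p2, p4) → 73.0081
  f14: (p7, p2, p11) → 42.6923
  f15: (p7, p4, p12) → 48.2237
  f16: (p7, p11, p12) → 29.9683
Σ area = 751.546

Euler characteristic 10−24+16 = 2 ✓

facets=16 area=751.546


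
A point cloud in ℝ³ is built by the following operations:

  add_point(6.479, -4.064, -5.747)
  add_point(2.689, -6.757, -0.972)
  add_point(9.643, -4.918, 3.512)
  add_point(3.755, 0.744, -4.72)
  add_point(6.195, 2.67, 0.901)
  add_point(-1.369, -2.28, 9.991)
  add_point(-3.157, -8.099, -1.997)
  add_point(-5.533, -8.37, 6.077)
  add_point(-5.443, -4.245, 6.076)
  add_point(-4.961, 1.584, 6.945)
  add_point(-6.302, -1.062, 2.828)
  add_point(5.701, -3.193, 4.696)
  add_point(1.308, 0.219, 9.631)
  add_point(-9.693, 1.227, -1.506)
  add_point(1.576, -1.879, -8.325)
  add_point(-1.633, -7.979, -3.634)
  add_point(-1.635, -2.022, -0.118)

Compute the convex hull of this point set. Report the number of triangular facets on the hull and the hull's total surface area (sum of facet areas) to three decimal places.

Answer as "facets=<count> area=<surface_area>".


facets=20 area=699.937

12 of the 17 inputs are extreme points: [0, 2, 3, 4, 5, 6, 7, 9, 12, 13, 14, 15].

Facet areas (half cross-product norm):
  f1: (p15, p14, p13) → 50.7676
  f2: (p15, p7, p2) → 70.6840
  f3: (p5, p7, p2) → 54.4317
  f4: (p5, p12, p2) → 20.4247
  f5: (p9, p5, p12) → 11.1940
  f6: (p9, p7, p13) → 48.0216
  f7: (p9, p5, p7) → 25.3829
  f8: (p4, p12, p2) → 43.2771
  f9: (p4, p9, p12) → 35.7712
  f10: (p4, p9, p13) → 61.7034
  f11: (p6, p7, p13) → 47.2376
  f12: (p6, p15, p13) → 11.8196
  f13: (p6, p15, p7) → 4.2163
  f14: (p0, p15, p2) → 45.4143
  f15: (p0, p15, p14) → 24.3467
  f16: (p0, p4, p2) → 37.5213
  f17: (p3, p0, p14) → 12.9443
  f18: (p3, p0, p4) → 17.5578
  f19: (p3, p14, p13) → 33.3270
  f20: (p3, p4, p13) → 43.8933
Σ area = 699.937

Check V−E+F: 12 − 30 + 20 = 2.


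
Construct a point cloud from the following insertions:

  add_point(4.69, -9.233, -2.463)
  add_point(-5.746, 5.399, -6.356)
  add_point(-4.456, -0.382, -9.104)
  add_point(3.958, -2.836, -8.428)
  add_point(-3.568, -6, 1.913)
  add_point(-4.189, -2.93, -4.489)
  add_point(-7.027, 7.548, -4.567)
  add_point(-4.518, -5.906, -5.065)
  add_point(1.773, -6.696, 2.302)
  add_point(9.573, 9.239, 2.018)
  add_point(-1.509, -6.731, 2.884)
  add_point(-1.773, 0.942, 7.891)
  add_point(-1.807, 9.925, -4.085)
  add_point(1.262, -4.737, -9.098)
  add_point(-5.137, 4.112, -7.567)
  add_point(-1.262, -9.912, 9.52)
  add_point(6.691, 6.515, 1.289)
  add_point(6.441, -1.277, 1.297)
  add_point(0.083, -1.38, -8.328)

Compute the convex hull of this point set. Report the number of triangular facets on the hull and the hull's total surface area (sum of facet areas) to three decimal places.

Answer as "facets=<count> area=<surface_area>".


facets=22 area=925.015

13 of the 19 inputs are extreme points: [0, 2, 3, 4, 6, 7, 9, 11, 12, 13, 14, 15, 17].

Per-facet area ½‖(b−a)×(c−a)‖:
  f1: (p11, p15, p6) → 67.7736
  f2: (p11, p15, p9) → 69.3048
  f3: (p12, p11, p6) → 42.3912
  f4: (p12, p11, p9) → 88.2261
  f5: (p7, p2, p6) → 29.9058
  f6: (p7, p0, p15) → 67.0127
  f7: (p17, p15, p9) → 55.8681
  f8: (p17, p0, p9) → 17.9969
  f9: (p17, p0, p15) → 58.2964
  f10: (p14, p2, p6) → 5.1446
  f11: (p14, p12, p6) → 14.2092
  f12: (p3, p12, p9) → 91.7232
  f13: (p3, p0, p9) → 74.0790
  f14: (p3, p14, p2) → 19.5700
  f15: (p3, p14, p12) → 42.8306
  f16: (p4, p15, p6) → 40.2546
  f17: (p4, p7, p6) → 48.2269
  f18: (p4, p7, p15) → 14.1198
  f19: (p13, p7, p0) → 30.5352
  f20: (p13, p3, p0) → 14.4448
  f21: (p13, p7, p2) → 21.5433
  f22: (p13, p3, p2) → 11.5585
Σ area = 925.015

Check V−E+F: 13 − 33 + 22 = 2.


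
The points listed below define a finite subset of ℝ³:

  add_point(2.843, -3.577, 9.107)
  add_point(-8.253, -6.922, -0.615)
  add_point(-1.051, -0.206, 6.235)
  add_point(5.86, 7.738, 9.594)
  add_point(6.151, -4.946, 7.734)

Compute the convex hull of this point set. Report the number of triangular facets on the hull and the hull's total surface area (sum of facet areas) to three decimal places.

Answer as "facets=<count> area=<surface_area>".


5 of the 5 inputs are extreme points: [0, 1, 2, 3, 4].

Triangle areas on the boundary:
  f1: (p3, p4, p1) → 105.9402
  f2: (p0, p4, p1) → 27.4392
  f3: (p0, p3, p4) → 22.2567
  f4: (p2, p3, p1) → 20.4167
  f5: (p2, p0, p1) → 33.0723
  f6: (p2, p0, p3) → 32.2189
Σ area = 241.344

Check V−E+F: 5 − 9 + 6 = 2.

facets=6 area=241.344


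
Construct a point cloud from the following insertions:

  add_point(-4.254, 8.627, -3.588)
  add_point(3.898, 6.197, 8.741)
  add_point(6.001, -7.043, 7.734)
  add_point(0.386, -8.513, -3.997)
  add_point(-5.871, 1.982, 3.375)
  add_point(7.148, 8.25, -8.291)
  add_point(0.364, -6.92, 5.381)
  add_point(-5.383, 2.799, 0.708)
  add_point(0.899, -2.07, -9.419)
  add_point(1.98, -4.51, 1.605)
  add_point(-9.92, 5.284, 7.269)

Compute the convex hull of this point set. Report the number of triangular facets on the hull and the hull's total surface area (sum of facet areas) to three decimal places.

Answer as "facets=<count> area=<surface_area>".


Extreme-point indices: [0, 1, 2, 3, 5, 6, 8, 10] — 8 of 11 on the boundary.

Area of each hull facet:
  f1: (p2, p1, p10) → 93.2889
  f2: (p2, p3, p5) → 121.4272
  f3: (p2, p1, p5) → 117.3558
  f4: (p0, p1, p10) → 82.1300
  f5: (p0, p1, p5) → 90.6580
  f6: (p6, p3, p10) → 74.1151
  f7: (p6, p2, p10) → 40.6573
  f8: (p6, p2, p3) → 26.9475
  f9: (p8, p3, p5) → 40.0232
  f10: (p8, p0, p5) → 68.0175
  f11: (p8, p3, p10) → 86.0730
  f12: (p8, p0, p10) → 79.0233
Σ area = 919.717

Euler characteristic 8−18+12 = 2 ✓

facets=12 area=919.717


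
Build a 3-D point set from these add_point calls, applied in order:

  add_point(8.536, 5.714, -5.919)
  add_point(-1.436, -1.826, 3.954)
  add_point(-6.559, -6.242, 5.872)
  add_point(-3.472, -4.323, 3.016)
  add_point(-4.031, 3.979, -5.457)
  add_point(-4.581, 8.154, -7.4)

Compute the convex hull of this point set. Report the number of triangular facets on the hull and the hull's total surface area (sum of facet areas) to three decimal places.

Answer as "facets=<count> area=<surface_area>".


facets=8 area=313.101

6 of the 6 inputs are extreme points: [0, 1, 2, 3, 4, 5].

Triangle areas on the boundary:
  f1: (p1, p5, p2) → 48.2426
  f2: (p1, p5, p0) → 95.0897
  f3: (p4, p5, p2) → 16.8726
  f4: (p4, p5, p0) → 29.4306
  f5: (p3, p4, p2) → 19.6129
  f6: (p3, p4, p0) → 75.1656
  f7: (p3, p1, p2) → 6.5209
  f8: (p3, p1, p0) → 22.1658
Σ area = 313.101

Euler characteristic 6−12+8 = 2 ✓


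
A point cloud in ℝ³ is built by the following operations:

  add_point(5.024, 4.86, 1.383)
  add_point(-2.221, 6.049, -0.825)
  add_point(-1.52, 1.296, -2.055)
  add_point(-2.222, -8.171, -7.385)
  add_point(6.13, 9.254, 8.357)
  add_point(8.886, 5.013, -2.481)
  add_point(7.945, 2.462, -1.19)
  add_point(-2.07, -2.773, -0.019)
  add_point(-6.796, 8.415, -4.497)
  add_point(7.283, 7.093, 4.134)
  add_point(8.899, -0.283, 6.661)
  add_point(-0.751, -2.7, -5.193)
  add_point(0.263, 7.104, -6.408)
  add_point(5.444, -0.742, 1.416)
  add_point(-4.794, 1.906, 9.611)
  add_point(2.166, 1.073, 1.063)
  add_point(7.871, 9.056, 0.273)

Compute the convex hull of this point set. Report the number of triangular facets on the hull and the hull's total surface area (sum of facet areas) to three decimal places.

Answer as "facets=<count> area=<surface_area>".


facets=14 area=841.234

Extreme-point indices: [3, 4, 5, 6, 8, 10, 12, 14, 16] — 9 of 17 on the boundary.

Facet areas (half cross-product norm):
  f1: (p14, p3, p8) → 131.2059
  f2: (p14, p3, p10) → 130.6341
  f3: (p4, p14, p8) → 101.2631
  f4: (p4, p14, p10) → 63.8954
  f5: (p6, p3, p10) → 65.2075
  f6: (p6, p5, p10) → 9.6331
  f7: (p6, p5, p3) → 19.2687
  f8: (p16, p4, p8) → 63.5035
  f9: (p16, p4, p10) → 40.3970
  f10: (p16, p5, p10) → 26.3255
  f11: (p12, p16, p8) → 33.1527
  f12: (p12, p16, p5) → 24.0270
  f13: (p12, p3, p8) → 57.5635
  f14: (p12, p5, p3) → 75.1569
Σ area = 841.234

Euler characteristic 9−21+14 = 2 ✓


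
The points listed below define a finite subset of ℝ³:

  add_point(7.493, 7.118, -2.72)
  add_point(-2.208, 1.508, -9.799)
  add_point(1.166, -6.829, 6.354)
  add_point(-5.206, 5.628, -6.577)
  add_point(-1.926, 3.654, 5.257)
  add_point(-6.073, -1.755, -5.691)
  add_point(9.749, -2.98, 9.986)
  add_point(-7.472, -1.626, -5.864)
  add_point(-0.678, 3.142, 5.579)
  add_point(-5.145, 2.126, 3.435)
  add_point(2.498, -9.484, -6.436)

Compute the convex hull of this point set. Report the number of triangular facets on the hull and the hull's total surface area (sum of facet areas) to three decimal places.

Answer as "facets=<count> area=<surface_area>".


facets=16 area=815.208

Points on the hull: [0, 1, 2, 3, 4, 6, 7, 8, 9, 10] (10 of 11).

Triangle areas on the boundary:
  f1: (p10, p0, p6) → 134.6258
  f2: (p2, p10, p7) → 80.8097
  f3: (p2, p10, p6) → 62.2148
  f4: (p2, p4, p6) → 55.1615
  f5: (p1, p10, p7) → 43.7448
  f6: (p1, p10, p0) → 82.2273
  f7: (p8, p0, p6) → 78.2518
  f8: (p8, p4, p6) → 1.5787
  f9: (p8, p4, p0) → 8.0801
  f10: (p9, p2, p7) → 58.2087
  f11: (p9, p2, p4) → 21.8859
  f12: (p3, p1, p0) → 39.0571
  f13: (p3, p4, p0) → 71.5479
  f14: (p3, p9, p4) → 20.1910
  f15: (p3, p1, p7) → 20.5247
  f16: (p3, p9, p7) → 37.0982
Σ area = 815.208

Check V−E+F: 10 − 24 + 16 = 2.


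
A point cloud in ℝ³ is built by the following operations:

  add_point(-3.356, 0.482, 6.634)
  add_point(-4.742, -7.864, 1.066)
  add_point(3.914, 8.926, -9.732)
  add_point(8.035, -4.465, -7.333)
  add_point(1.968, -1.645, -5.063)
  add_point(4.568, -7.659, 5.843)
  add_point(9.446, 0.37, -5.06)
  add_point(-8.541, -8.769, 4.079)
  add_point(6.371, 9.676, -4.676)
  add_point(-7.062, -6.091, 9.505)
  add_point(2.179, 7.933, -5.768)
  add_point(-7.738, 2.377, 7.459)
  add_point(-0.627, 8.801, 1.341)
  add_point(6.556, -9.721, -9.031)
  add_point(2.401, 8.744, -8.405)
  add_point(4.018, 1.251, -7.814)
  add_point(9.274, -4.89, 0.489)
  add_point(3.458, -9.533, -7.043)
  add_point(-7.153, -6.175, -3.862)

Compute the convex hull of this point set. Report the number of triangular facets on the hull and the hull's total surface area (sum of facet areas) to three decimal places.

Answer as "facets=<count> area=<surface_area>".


facets=26 area=1094.192

Points on the hull: [0, 2, 3, 5, 6, 7, 8, 9, 11, 12, 13, 14, 16, 17, 18] (15 of 19).

Facet areas (half cross-product norm):
  f1: (p18, p13, p2) → 133.1940
  f2: (p18, p11, p7) → 49.4084
  f3: (p3, p2, p6) → 28.7657
  f4: (p3, p13, p2) → 27.2978
  f5: (p5, p13, p7) → 100.5222
  f6: (p8, p2, p6) → 27.8043
  f7: (p17, p13, p7) → 5.3090
  f8: (p17, p18, p7) → 46.4507
  f9: (p17, p18, p13) → 7.6481
  f10: (p14, p18, p2) → 14.3842
  f11: (p14, p18, p11) → 124.9691
  f12: (p14, p8, p2) → 5.5492
  f13: (p9, p11, p7) → 26.6954
  f14: (p9, p5, p7) → 38.1333
  f15: (p16, p8, p6) → 29.5133
  f16: (p16, p8, p5) → 53.6402
  f17: (p16, p5, p13) → 40.2544
  f18: (p16, p3, p6) → 20.0955
  f19: (p16, p3, p13) → 21.7409
  f20: (p0, p9, p11) → 19.3144
  f21: (p0, p9, p5) → 44.6515
  f22: (p12, p14, p11) → 41.6424
  f23: (p12, p14, p8) → 25.4278
  f24: (p12, p0, p11) → 24.7823
  f25: (p12, p8, p5) → 82.6427
  f26: (p12, p0, p5) → 54.3551
Σ area = 1094.192

Euler characteristic 15−39+26 = 2 ✓


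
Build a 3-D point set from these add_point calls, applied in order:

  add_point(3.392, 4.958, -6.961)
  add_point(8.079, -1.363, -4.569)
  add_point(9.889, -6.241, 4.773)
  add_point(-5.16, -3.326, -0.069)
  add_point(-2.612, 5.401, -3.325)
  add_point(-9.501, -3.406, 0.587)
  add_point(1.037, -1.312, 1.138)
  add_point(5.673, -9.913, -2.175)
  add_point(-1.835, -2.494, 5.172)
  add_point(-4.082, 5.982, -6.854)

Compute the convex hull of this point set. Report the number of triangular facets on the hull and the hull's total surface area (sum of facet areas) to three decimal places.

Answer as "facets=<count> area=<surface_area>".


Points on the hull: [0, 1, 2, 4, 5, 7, 8, 9] (8 of 10).

Per-facet area ½‖(b−a)×(c−a)‖:
  f1: (p8, p7, p5) → 57.0996
  f2: (p8, p7, p2) → 52.3905
  f3: (p1, p0, p2) → 31.3544
  f4: (p1, p7, p2) → 39.0832
  f5: (p1, p7, p0) → 29.0370
  f6: (p9, p7, p5) → 108.0544
  f7: (p9, p7, p0) → 57.3996
  f8: (p4, p0, p2) → 61.4424
  f9: (p4, p8, p2) → 69.3668
  f10: (p4, p9, p0) → 13.4681
  f11: (p4, p8, p5) → 48.6628
  f12: (p4, p9, p5) → 22.4768
Σ area = 589.835

Euler characteristic 8−18+12 = 2 ✓

facets=12 area=589.835


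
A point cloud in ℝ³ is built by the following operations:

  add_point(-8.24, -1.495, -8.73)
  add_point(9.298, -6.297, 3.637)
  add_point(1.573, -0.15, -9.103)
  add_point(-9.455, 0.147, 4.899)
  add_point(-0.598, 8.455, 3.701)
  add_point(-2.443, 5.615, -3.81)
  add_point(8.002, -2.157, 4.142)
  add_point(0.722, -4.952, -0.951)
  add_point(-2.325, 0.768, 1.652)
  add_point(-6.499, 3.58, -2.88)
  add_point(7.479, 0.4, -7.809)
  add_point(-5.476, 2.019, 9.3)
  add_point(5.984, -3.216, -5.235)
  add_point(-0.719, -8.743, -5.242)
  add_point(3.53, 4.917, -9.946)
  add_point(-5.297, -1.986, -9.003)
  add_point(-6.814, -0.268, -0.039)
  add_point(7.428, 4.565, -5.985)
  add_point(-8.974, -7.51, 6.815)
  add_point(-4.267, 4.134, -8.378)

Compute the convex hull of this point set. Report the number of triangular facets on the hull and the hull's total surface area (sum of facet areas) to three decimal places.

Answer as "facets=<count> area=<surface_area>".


Hull vertices (16/20): indices [0, 1, 2, 3, 4, 6, 9, 10, 11, 12, 13, 14, 15, 17, 18, 19].

Facet areas (half cross-product norm):
  f1: (p11, p4, p3) → 30.3775
  f2: (p17, p14, p4) → 36.5483
  f3: (p18, p11, p3) → 24.5176
  f4: (p18, p11, p1) → 91.0489
  f5: (p18, p13, p1) → 98.8262
  f6: (p6, p11, p1) → 26.9686
  f7: (p6, p11, p4) → 65.5840
  f8: (p6, p17, p1) → 23.8434
  f9: (p6, p17, p4) → 72.6923
  f10: (p0, p18, p3) → 54.1026
  f11: (p0, p18, p13) → 79.4312
  f12: (p10, p17, p14) → 12.3514
  f13: (p10, p17, p1) → 30.2247
  f14: (p15, p0, p14) → 12.3819
  f15: (p15, p0, p13) → 10.9141
  f16: (p19, p0, p14) → 21.3674
  f17: (p19, p14, p4) → 52.9147
  f18: (p12, p13, p1) → 43.1826
  f19: (p12, p10, p1) → 18.2581
  f20: (p12, p10, p13) → 13.7511
  f21: (p2, p10, p13) → 28.6733
  f22: (p2, p15, p13) → 30.5620
  f23: (p2, p10, p14) → 15.3133
  f24: (p2, p15, p14) → 15.8659
  f25: (p9, p0, p3) → 33.8374
  f26: (p9, p19, p0) → 19.9335
  f27: (p9, p4, p3) → 44.6314
  f28: (p9, p19, p4) → 28.3131
Σ area = 1036.417

Check V−E+F: 16 − 42 + 28 = 2.

facets=28 area=1036.417


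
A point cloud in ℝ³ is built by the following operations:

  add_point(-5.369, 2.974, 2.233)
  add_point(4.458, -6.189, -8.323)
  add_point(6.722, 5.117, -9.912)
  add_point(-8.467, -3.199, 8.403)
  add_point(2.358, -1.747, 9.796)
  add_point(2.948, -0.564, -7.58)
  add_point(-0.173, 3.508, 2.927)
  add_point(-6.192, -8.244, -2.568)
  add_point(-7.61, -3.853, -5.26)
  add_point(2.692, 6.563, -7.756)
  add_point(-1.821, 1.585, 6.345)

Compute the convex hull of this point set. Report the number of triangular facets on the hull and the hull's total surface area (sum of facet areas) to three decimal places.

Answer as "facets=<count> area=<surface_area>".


facets=16 area=740.511

Hull vertices (10/11): indices [0, 1, 2, 3, 4, 6, 7, 8, 9, 10].

Facet areas (half cross-product norm):
  f1: (p4, p7, p3) → 67.6395
  f2: (p1, p4, p2) → 108.9370
  f3: (p1, p4, p7) → 99.1549
  f4: (p8, p7, p3) → 32.7558
  f5: (p8, p1, p2) → 73.6669
  f6: (p8, p1, p7) → 32.4576
  f7: (p6, p4, p2) → 52.8786
  f8: (p10, p4, p3) → 26.7543
  f9: (p10, p6, p4) → 12.2925
  f10: (p9, p8, p2) → 31.8656
  f11: (p9, p6, p2) → 23.0003
  f12: (p0, p9, p6) → 29.8869
  f13: (p0, p10, p3) → 23.2843
  f14: (p0, p10, p6) → 10.6108
  f15: (p0, p8, p3) → 48.0520
  f16: (p0, p9, p8) → 67.2741
Σ area = 740.511

Check V−E+F: 10 − 24 + 16 = 2.


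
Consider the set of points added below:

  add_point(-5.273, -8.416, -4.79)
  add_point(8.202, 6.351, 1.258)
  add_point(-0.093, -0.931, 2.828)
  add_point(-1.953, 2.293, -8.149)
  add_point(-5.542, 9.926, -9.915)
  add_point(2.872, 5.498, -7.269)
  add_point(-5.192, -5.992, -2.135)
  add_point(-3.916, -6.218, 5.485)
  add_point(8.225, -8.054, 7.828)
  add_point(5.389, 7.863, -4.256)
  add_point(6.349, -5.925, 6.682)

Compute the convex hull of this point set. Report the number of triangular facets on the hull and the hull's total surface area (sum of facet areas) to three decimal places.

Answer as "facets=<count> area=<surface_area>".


10 of the 11 inputs are extreme points: [0, 1, 3, 4, 5, 6, 7, 8, 9, 10].

Triangle areas on the boundary:
  f1: (p7, p0, p8) → 63.6536
  f2: (p7, p1, p4) → 157.9797
  f3: (p5, p0, p8) → 144.8049
  f4: (p6, p0, p4) → 30.5796
  f5: (p6, p7, p4) → 60.7271
  f6: (p6, p7, p0) → 9.7603
  f7: (p10, p1, p8) → 14.8766
  f8: (p10, p7, p8) → 12.2561
  f9: (p10, p7, p1) → 69.5698
  f10: (p3, p0, p4) → 33.2931
  f11: (p3, p5, p4) → 25.0895
  f12: (p3, p5, p0) → 24.7841
  f13: (p9, p1, p4) → 22.8599
  f14: (p9, p5, p4) → 20.5989
  f15: (p9, p1, p8) → 41.2482
  f16: (p9, p5, p8) → 46.1617
Σ area = 778.243

Check V−E+F: 10 − 24 + 16 = 2.

facets=16 area=778.243


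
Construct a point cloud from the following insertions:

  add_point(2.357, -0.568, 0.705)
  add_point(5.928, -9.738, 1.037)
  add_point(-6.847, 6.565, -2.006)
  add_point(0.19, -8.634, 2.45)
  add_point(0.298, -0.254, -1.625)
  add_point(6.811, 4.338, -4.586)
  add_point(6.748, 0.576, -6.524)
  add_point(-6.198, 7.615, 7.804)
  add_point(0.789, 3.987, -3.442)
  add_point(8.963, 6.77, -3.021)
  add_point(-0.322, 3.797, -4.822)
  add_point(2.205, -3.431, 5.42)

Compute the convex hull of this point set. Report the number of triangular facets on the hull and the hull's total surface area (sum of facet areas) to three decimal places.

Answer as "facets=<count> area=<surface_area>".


Extreme-point indices: [1, 2, 3, 5, 6, 7, 9, 10, 11] — 9 of 12 on the boundary.

Per-facet area ½‖(b−a)×(c−a)‖:
  f1: (p7, p9, p2) → 78.3266
  f2: (p6, p1, p9) → 43.5414
  f3: (p3, p7, p2) → 84.1441
  f4: (p3, p6, p1) → 38.4672
  f5: (p11, p1, p9) → 63.4304
  f6: (p11, p7, p9) → 103.1297
  f7: (p11, p3, p1) → 18.9819
  f8: (p11, p3, p7) → 37.6003
  f9: (p10, p9, p2) → 29.5030
  f10: (p10, p3, p2) → 54.2713
  f11: (p10, p3, p6) → 55.1319
  f12: (p5, p6, p9) → 4.5013
  f13: (p5, p10, p9) → 9.6890
  f14: (p5, p10, p6) → 15.0745
Σ area = 635.793

Check V−E+F: 9 − 21 + 14 = 2.

facets=14 area=635.793


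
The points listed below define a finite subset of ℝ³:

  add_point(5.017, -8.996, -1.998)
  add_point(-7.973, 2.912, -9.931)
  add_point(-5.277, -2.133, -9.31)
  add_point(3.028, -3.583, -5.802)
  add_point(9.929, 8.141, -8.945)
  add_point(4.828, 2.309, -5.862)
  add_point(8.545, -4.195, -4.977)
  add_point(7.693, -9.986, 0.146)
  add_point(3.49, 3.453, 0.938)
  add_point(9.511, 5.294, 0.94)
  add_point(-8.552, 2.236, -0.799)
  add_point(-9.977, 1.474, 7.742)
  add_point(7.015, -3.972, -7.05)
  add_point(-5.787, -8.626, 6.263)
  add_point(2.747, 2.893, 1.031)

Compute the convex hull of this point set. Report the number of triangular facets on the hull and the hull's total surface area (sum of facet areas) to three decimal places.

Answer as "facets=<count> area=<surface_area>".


facets=16 area=1065.068

Hull vertices (10/15): indices [0, 1, 2, 4, 6, 7, 9, 11, 12, 13].

Triangle areas on the boundary:
  f1: (p1, p4, p11) → 166.1241
  f2: (p9, p4, p11) → 99.0763
  f3: (p13, p1, p11) → 97.9390
  f4: (p13, p9, p11) → 112.7238
  f5: (p13, p9, p7) → 114.5228
  f6: (p2, p13, p1) → 44.0108
  f7: (p2, p1, p4) → 52.5386
  f8: (p2, p12, p4) → 79.4625
  f9: (p6, p12, p4) → 16.2587
  f10: (p6, p12, p7) → 8.5461
  f11: (p6, p9, p4) → 55.6512
  f12: (p6, p9, p7) → 41.7573
  f13: (p0, p12, p7) → 12.1252
  f14: (p0, p2, p12) → 46.6979
  f15: (p0, p13, p7) → 23.5801
  f16: (p0, p2, p13) → 94.0536
Σ area = 1065.068

Euler: V−E+F = 10−24+16 = 2.


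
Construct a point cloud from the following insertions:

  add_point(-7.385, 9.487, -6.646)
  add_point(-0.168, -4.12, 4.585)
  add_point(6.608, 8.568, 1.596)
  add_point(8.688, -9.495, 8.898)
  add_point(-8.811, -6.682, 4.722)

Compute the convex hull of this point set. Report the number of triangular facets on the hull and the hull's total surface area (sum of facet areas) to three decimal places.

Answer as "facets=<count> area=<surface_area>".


facets=4 area=650.856

Extreme-point indices: [0, 2, 3, 4] — 4 of 5 on the boundary.

Per-facet area ½‖(b−a)×(c−a)‖:
  f1: (p0, p3, p4) → 177.1881
  f2: (p2, p3, p4) → 168.4047
  f3: (p2, p0, p4) → 154.9602
  f4: (p2, p0, p3) → 150.3032
Σ area = 650.856

Euler characteristic 4−6+4 = 2 ✓


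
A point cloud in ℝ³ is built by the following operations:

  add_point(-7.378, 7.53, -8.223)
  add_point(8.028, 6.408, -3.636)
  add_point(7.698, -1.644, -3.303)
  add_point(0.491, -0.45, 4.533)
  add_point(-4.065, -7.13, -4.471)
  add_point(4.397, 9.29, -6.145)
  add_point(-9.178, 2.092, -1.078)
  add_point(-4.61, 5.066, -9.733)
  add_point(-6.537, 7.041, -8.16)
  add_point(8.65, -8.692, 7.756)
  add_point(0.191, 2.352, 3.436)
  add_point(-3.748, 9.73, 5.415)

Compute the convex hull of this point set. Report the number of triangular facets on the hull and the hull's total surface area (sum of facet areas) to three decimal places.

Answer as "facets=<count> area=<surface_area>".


9 of the 12 inputs are extreme points: [0, 1, 2, 4, 5, 6, 7, 9, 11].

Area of each hull facet:
  f1: (p11, p9, p6) → 123.9141
  f2: (p1, p11, p9) → 142.1995
  f3: (p4, p9, p6) → 96.2308
  f4: (p0, p11, p6) → 52.1454
  f5: (p0, p4, p6) → 50.0276
  f6: (p0, p4, p7) → 23.8347
  f7: (p2, p4, p7) → 82.2489
  f8: (p2, p1, p9) → 43.6820
  f9: (p2, p4, p9) → 85.3648
  f10: (p5, p0, p7) → 20.6642
  f11: (p5, p2, p7) → 62.1568
  f12: (p5, p2, p1) → 17.9286
  f13: (p5, p1, p11) → 37.2771
  f14: (p5, p0, p11) → 77.7512
Σ area = 915.426

Check V−E+F: 9 − 21 + 14 = 2.

facets=14 area=915.426


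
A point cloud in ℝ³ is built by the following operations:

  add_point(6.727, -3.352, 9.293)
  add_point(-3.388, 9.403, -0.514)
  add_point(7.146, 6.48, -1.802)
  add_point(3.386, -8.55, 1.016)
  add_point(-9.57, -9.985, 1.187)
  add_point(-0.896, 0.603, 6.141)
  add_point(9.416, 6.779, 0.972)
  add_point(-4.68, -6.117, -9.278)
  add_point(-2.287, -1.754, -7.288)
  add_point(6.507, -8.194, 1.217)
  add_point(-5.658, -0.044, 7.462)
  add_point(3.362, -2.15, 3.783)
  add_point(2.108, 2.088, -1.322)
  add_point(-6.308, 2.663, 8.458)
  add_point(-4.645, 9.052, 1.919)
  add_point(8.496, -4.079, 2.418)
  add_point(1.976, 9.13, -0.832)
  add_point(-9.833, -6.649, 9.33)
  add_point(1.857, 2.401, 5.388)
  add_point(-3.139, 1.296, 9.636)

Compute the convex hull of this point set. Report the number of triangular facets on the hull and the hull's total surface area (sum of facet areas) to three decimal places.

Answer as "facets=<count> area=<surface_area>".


facets=26 area=1068.898

Extreme-point indices: [0, 1, 2, 3, 4, 6, 7, 8, 9, 13, 14, 15, 16, 17, 19] — 15 of 20 on the boundary.

Area of each hull facet:
  f1: (p2, p9, p7) → 112.7487
  f2: (p4, p9, p17) → 71.2001
  f3: (p14, p19, p6) → 77.2391
  f4: (p14, p4, p17) → 79.6287
  f5: (p14, p7, p1) → 23.6178
  f6: (p14, p4, p7) → 111.0697
  f7: (p0, p9, p17) → 78.9309
  f8: (p0, p19, p17) → 54.8179
  f9: (p0, p19, p6) → 72.4757
  f10: (p8, p7, p1) → 18.6082
  f11: (p8, p2, p7) → 11.7159
  f12: (p3, p9, p7) → 16.2589
  f13: (p3, p4, p7) → 71.0995
  f14: (p3, p4, p9) → 1.5800
  f15: (p13, p19, p17) → 18.1787
  f16: (p13, p14, p17) → 29.9013
  f17: (p13, p14, p19) → 15.9967
  f18: (p15, p0, p6) → 39.1783
  f19: (p15, p0, p9) → 16.4123
  f20: (p15, p2, p6) → 19.7580
  f21: (p15, p2, p9) → 20.3344
  f22: (p16, p8, p1) → 34.7977
  f23: (p16, p8, p2) → 38.7796
  f24: (p16, p2, p6) → 9.7560
  f25: (p16, p14, p6) → 18.3797
  f26: (p16, p14, p1) → 6.4343
Σ area = 1068.898

Euler: V−E+F = 15−39+26 = 2.


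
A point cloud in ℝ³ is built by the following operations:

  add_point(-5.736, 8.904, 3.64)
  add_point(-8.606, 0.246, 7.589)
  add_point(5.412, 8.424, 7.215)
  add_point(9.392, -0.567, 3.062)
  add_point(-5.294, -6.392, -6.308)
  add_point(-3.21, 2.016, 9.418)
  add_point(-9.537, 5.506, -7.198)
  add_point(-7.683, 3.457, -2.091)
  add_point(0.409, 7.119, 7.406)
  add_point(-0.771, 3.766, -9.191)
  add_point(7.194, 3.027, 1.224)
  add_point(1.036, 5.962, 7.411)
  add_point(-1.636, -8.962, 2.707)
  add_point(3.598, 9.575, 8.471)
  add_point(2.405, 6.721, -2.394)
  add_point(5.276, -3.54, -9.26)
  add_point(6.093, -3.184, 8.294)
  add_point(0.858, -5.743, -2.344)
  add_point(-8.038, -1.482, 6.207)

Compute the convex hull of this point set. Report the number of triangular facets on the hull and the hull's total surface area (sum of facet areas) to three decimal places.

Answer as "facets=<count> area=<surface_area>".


facets=26 area=1073.549

Points on the hull: [0, 1, 2, 3, 4, 5, 6, 9, 10, 12, 13, 14, 15, 16, 18] (15 of 19).

Triangle areas on the boundary:
  f1: (p1, p13, p5) → 18.5378
  f2: (p16, p15, p3) → 39.2202
  f3: (p16, p15, p12) → 82.2826
  f4: (p16, p13, p5) → 53.2888
  f5: (p16, p1, p12) → 68.6259
  f6: (p16, p1, p5) → 25.3564
  f7: (p4, p15, p12) → 57.0011
  f8: (p0, p1, p6) → 59.5111
  f9: (p0, p1, p13) → 51.9001
  f10: (p0, p14, p6) → 58.4408
  f11: (p0, p14, p13) → 49.6459
  f12: (p18, p1, p12) → 5.2887
  f13: (p18, p4, p12) → 52.2799
  f14: (p18, p1, p6) → 17.1242
  f15: (p18, p4, p6) → 81.7273
  f16: (p9, p14, p6) → 36.6317
  f17: (p9, p14, p15) → 38.2105
  f18: (p9, p4, p6) → 50.7321
  f19: (p9, p4, p15) → 49.2227
  f20: (p2, p14, p13) → 11.9609
  f21: (p2, p16, p3) → 35.3920
  f22: (p2, p16, p13) → 12.9348
  f23: (p10, p2, p3) → 17.9539
  f24: (p10, p2, p14) → 28.9011
  f25: (p10, p15, p3) → 28.7701
  f26: (p10, p14, p15) → 42.6079
Σ area = 1073.549

Euler: V−E+F = 15−39+26 = 2.


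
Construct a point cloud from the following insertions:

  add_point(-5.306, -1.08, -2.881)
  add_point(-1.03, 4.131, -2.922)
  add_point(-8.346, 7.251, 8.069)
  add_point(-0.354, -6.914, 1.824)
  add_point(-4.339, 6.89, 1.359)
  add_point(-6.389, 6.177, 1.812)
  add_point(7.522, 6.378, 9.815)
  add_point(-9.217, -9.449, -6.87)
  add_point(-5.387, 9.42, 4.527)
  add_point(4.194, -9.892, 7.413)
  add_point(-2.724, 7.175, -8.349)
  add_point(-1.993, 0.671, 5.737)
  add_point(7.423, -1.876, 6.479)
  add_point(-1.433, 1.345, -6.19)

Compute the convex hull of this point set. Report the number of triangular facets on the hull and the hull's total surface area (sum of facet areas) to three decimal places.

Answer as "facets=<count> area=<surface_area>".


facets=12 area=1002.339

Hull vertices (8/14): indices [2, 6, 7, 8, 9, 10, 12, 13].

Facet areas (half cross-product norm):
  f1: (p10, p8, p6) → 94.2716
  f2: (p2, p8, p6) → 35.8327
  f3: (p2, p9, p6) → 132.4157
  f4: (p2, p9, p7) → 190.8777
  f5: (p2, p10, p7) → 152.5134
  f6: (p2, p10, p8) → 23.7878
  f7: (p12, p10, p6) → 88.7358
  f8: (p12, p9, p6) → 22.2123
  f9: (p13, p10, p7) → 33.5992
  f10: (p13, p12, p10) → 41.0417
  f11: (p13, p9, p7) → 118.5779
  f12: (p13, p12, p9) → 68.4733
Σ area = 1002.339

Check V−E+F: 8 − 18 + 12 = 2.


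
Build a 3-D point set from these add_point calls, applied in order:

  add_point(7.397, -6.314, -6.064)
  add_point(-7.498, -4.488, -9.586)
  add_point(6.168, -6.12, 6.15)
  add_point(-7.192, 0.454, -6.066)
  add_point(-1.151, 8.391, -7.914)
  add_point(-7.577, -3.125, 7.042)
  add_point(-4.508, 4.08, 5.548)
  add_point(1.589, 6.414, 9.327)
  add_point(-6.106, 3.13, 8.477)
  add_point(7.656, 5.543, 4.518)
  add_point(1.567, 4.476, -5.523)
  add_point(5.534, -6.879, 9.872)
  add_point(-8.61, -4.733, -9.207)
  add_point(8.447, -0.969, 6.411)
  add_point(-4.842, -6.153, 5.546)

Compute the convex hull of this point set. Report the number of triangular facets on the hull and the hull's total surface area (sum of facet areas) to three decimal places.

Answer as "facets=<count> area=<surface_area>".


Extreme-point indices: [0, 1, 3, 4, 5, 7, 8, 9, 11, 12, 13, 14] — 12 of 15 on the boundary.

Facet areas (half cross-product norm):
  f1: (p0, p11, p13) → 50.4759
  f2: (p3, p4, p12) → 22.6985
  f3: (p3, p8, p12) → 34.6140
  f4: (p3, p8, p4) → 75.2025
  f5: (p5, p8, p12) → 50.9556
  f6: (p5, p8, p11) → 45.8517
  f7: (p7, p8, p4) → 72.4115
  f8: (p7, p11, p13) → 38.4434
  f9: (p7, p8, p11) → 57.9945
  f10: (p1, p4, p12) → 7.2312
  f11: (p1, p0, p12) → 5.5614
  f12: (p1, p0, p4) → 104.5597
  f13: (p14, p5, p12) → 33.0200
  f14: (p14, p5, p11) → 21.3059
  f15: (p14, p0, p12) → 112.8620
  f16: (p14, p0, p11) → 86.9005
  f17: (p9, p7, p13) → 26.5866
  f18: (p9, p7, p4) → 60.3435
  f19: (p9, p0, p13) → 46.1799
  f20: (p9, p0, p4) → 112.5572
Σ area = 1065.756

Euler characteristic 12−30+20 = 2 ✓

facets=20 area=1065.756


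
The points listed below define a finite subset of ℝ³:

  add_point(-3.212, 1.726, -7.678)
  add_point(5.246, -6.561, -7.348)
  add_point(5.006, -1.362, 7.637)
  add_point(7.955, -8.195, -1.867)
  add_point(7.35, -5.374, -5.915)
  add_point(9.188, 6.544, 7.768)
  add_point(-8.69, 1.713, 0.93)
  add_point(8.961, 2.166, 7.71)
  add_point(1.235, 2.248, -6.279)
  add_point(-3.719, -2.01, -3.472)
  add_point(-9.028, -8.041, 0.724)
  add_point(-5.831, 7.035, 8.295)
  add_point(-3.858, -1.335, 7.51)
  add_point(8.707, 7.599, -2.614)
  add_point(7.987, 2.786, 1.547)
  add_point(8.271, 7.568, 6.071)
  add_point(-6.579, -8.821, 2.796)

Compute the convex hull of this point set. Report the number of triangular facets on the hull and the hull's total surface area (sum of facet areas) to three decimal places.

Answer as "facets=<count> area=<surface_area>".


Hull vertices (15/17): indices [0, 1, 2, 3, 4, 5, 6, 7, 8, 10, 11, 12, 13, 15, 16].

Area of each hull facet:
  f1: (p6, p11, p10) → 37.7114
  f2: (p6, p0, p10) → 49.8021
  f3: (p6, p0, p11) → 42.3513
  f4: (p15, p11, p5) → 14.9936
  f5: (p12, p2, p11) → 37.2480
  f6: (p7, p11, p5) → 32.9557
  f7: (p7, p2, p11) → 35.7720
  f8: (p7, p3, p5) → 20.7161
  f9: (p7, p2, p3) → 31.3093
  f10: (p13, p0, p11) → 114.1681
  f11: (p13, p15, p11) → 60.7960
  f12: (p13, p3, p5) → 81.8024
  f13: (p13, p15, p5) → 6.2078
  f14: (p16, p11, p10) → 27.7270
  f15: (p16, p12, p11) → 25.8263
  f16: (p16, p12, p2) → 39.1511
  f17: (p16, p2, p3) → 82.3602
  f18: (p1, p0, p10) → 81.9244
  f19: (p1, p16, p10) → 25.8025
  f20: (p1, p16, p3) → 47.9138
  f21: (p8, p13, p0) → 10.7361
  f22: (p8, p1, p0) → 22.0730
  f23: (p8, p1, p13) → 47.0076
  f24: (p4, p13, p3) → 31.5084
  f25: (p4, p1, p3) → 6.7281
  f26: (p4, p1, p13) → 14.9997
Σ area = 1029.592

Euler: V−E+F = 15−39+26 = 2.

facets=26 area=1029.592


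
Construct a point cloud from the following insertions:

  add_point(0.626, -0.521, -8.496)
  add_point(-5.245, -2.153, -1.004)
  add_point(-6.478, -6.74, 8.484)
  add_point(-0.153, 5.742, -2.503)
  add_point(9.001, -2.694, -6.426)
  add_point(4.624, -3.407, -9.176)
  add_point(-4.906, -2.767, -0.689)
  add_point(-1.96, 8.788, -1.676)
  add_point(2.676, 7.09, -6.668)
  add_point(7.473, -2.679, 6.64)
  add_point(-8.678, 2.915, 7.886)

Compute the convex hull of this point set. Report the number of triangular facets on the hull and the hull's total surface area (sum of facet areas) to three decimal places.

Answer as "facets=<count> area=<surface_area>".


facets=16 area=766.496

10 of the 11 inputs are extreme points: [0, 1, 2, 4, 5, 6, 7, 8, 9, 10].

Triangle areas on the boundary:
  f1: (p5, p2, p4) → 55.1018
  f2: (p8, p5, p4) → 28.4631
  f3: (p9, p2, p10) → 72.4915
  f4: (p9, p2, p4) → 93.6318
  f5: (p9, p8, p4) → 76.5753
  f6: (p1, p2, p10) → 47.0308
  f7: (p7, p9, p10) → 103.1646
  f8: (p7, p9, p8) → 58.7518
  f9: (p7, p1, p10) → 58.7297
  f10: (p6, p5, p2) → 46.2751
  f11: (p6, p1, p2) → 3.0631
  f12: (p0, p8, p5) → 18.6863
  f13: (p0, p6, p5) → 22.1053
  f14: (p0, p6, p1) → 3.6486
  f15: (p0, p7, p8) → 27.7042
  f16: (p0, p7, p1) → 51.0726
Σ area = 766.496

Euler: V−E+F = 10−24+16 = 2.


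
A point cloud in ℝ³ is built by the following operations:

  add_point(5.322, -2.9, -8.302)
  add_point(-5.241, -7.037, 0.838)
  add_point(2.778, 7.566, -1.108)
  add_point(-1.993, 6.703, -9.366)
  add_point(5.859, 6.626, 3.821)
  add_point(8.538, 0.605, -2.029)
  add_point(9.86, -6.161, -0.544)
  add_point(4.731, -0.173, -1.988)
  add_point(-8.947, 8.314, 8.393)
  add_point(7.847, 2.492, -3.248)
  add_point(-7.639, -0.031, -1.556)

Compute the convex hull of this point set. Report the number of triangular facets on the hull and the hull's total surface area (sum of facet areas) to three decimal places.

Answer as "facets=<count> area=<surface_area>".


facets=16 area=832.186

10 of the 11 inputs are extreme points: [0, 1, 2, 3, 4, 5, 6, 8, 9, 10].

Per-facet area ½‖(b−a)×(c−a)‖:
  f1: (p1, p6, p8) → 130.2905
  f2: (p4, p6, p8) → 97.5828
  f3: (p10, p1, p8) → 47.1399
  f4: (p10, p3, p8) → 75.3470
  f5: (p10, p3, p1) → 37.5243
  f6: (p0, p1, p6) → 67.2148
  f7: (p0, p3, p1) → 87.1699
  f8: (p9, p0, p3) → 45.2136
  f9: (p9, p0, p6) → 33.4701
  f10: (p2, p9, p3) → 35.8210
  f11: (p2, p9, p4) → 21.4795
  f12: (p2, p3, p8) → 71.4130
  f13: (p2, p4, p8) → 44.2027
  f14: (p5, p4, p6) → 25.4703
  f15: (p5, p9, p6) → 2.9475
  f16: (p5, p9, p4) → 9.8992
Σ area = 832.186

Euler characteristic 10−24+16 = 2 ✓
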